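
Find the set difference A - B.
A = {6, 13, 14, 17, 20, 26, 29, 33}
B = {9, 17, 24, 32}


Set A = {6, 13, 14, 17, 20, 26, 29, 33}
Set B = {9, 17, 24, 32}
A \ B includes elements in A that are not in B.
Check each element of A:
6 (not in B, keep), 13 (not in B, keep), 14 (not in B, keep), 17 (in B, remove), 20 (not in B, keep), 26 (not in B, keep), 29 (not in B, keep), 33 (not in B, keep)
A \ B = {6, 13, 14, 20, 26, 29, 33}

{6, 13, 14, 20, 26, 29, 33}


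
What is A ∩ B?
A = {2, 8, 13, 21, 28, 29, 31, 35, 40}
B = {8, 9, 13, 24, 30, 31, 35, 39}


Set A = {2, 8, 13, 21, 28, 29, 31, 35, 40}
Set B = {8, 9, 13, 24, 30, 31, 35, 39}
A ∩ B includes only elements in both sets.
Check each element of A against B:
2 ✗, 8 ✓, 13 ✓, 21 ✗, 28 ✗, 29 ✗, 31 ✓, 35 ✓, 40 ✗
A ∩ B = {8, 13, 31, 35}

{8, 13, 31, 35}


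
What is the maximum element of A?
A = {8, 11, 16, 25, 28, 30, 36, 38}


Set A = {8, 11, 16, 25, 28, 30, 36, 38}
Elements in ascending order: 8, 11, 16, 25, 28, 30, 36, 38
The largest element is 38.

38


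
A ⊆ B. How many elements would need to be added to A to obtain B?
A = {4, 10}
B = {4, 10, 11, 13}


Set A = {4, 10}, |A| = 2
Set B = {4, 10, 11, 13}, |B| = 4
Since A ⊆ B: B \ A = {11, 13}
|B| - |A| = 4 - 2 = 2

2


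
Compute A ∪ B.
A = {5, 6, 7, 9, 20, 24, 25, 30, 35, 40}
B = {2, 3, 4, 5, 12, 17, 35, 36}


Set A = {5, 6, 7, 9, 20, 24, 25, 30, 35, 40}
Set B = {2, 3, 4, 5, 12, 17, 35, 36}
A ∪ B includes all elements in either set.
Elements from A: {5, 6, 7, 9, 20, 24, 25, 30, 35, 40}
Elements from B not already included: {2, 3, 4, 12, 17, 36}
A ∪ B = {2, 3, 4, 5, 6, 7, 9, 12, 17, 20, 24, 25, 30, 35, 36, 40}

{2, 3, 4, 5, 6, 7, 9, 12, 17, 20, 24, 25, 30, 35, 36, 40}


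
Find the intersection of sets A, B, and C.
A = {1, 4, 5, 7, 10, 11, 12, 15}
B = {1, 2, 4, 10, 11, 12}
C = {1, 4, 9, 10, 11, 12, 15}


Set A = {1, 4, 5, 7, 10, 11, 12, 15}
Set B = {1, 2, 4, 10, 11, 12}
Set C = {1, 4, 9, 10, 11, 12, 15}
First, A ∩ B = {1, 4, 10, 11, 12}
Then, (A ∩ B) ∩ C = {1, 4, 10, 11, 12}

{1, 4, 10, 11, 12}


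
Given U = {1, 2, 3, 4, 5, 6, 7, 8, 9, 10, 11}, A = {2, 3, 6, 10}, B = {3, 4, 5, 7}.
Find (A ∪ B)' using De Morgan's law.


U = {1, 2, 3, 4, 5, 6, 7, 8, 9, 10, 11}
A = {2, 3, 6, 10}, B = {3, 4, 5, 7}
A ∪ B = {2, 3, 4, 5, 6, 7, 10}
(A ∪ B)' = U \ (A ∪ B) = {1, 8, 9, 11}
Verification via A' ∩ B': A' = {1, 4, 5, 7, 8, 9, 11}, B' = {1, 2, 6, 8, 9, 10, 11}
A' ∩ B' = {1, 8, 9, 11} ✓

{1, 8, 9, 11}


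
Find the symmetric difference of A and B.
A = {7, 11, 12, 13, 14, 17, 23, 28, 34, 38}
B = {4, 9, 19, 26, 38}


Set A = {7, 11, 12, 13, 14, 17, 23, 28, 34, 38}
Set B = {4, 9, 19, 26, 38}
A △ B = (A \ B) ∪ (B \ A)
Elements in A but not B: {7, 11, 12, 13, 14, 17, 23, 28, 34}
Elements in B but not A: {4, 9, 19, 26}
A △ B = {4, 7, 9, 11, 12, 13, 14, 17, 19, 23, 26, 28, 34}

{4, 7, 9, 11, 12, 13, 14, 17, 19, 23, 26, 28, 34}


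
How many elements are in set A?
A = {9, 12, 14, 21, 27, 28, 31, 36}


Set A = {9, 12, 14, 21, 27, 28, 31, 36}
Listing elements: 9, 12, 14, 21, 27, 28, 31, 36
Counting: 8 elements
|A| = 8

8


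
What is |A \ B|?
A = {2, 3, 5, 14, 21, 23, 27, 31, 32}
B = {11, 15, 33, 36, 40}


Set A = {2, 3, 5, 14, 21, 23, 27, 31, 32}
Set B = {11, 15, 33, 36, 40}
A \ B = {2, 3, 5, 14, 21, 23, 27, 31, 32}
|A \ B| = 9

9


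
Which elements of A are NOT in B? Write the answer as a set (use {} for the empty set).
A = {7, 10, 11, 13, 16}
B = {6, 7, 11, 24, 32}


Set A = {7, 10, 11, 13, 16}
Set B = {6, 7, 11, 24, 32}
Check each element of A against B:
7 ∈ B, 10 ∉ B (include), 11 ∈ B, 13 ∉ B (include), 16 ∉ B (include)
Elements of A not in B: {10, 13, 16}

{10, 13, 16}


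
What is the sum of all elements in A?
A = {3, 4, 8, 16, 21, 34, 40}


Set A = {3, 4, 8, 16, 21, 34, 40}
Sum = 3 + 4 + 8 + 16 + 21 + 34 + 40 = 126

126


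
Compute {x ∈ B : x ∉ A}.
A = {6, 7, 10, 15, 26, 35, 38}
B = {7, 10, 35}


Set A = {6, 7, 10, 15, 26, 35, 38}
Set B = {7, 10, 35}
Check each element of B against A:
7 ∈ A, 10 ∈ A, 35 ∈ A
Elements of B not in A: {}

{}


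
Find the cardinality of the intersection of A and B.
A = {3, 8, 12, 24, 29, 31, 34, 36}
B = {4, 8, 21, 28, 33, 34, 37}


Set A = {3, 8, 12, 24, 29, 31, 34, 36}
Set B = {4, 8, 21, 28, 33, 34, 37}
A ∩ B = {8, 34}
|A ∩ B| = 2

2


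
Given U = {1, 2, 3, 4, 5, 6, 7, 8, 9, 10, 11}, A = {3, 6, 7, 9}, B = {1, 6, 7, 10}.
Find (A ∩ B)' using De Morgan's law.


U = {1, 2, 3, 4, 5, 6, 7, 8, 9, 10, 11}
A = {3, 6, 7, 9}, B = {1, 6, 7, 10}
A ∩ B = {6, 7}
(A ∩ B)' = U \ (A ∩ B) = {1, 2, 3, 4, 5, 8, 9, 10, 11}
Verification via A' ∪ B': A' = {1, 2, 4, 5, 8, 10, 11}, B' = {2, 3, 4, 5, 8, 9, 11}
A' ∪ B' = {1, 2, 3, 4, 5, 8, 9, 10, 11} ✓

{1, 2, 3, 4, 5, 8, 9, 10, 11}


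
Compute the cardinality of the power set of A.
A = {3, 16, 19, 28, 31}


Set A = {3, 16, 19, 28, 31}
|A| = 5
The power set P(A) contains all subsets of A.
|P(A)| = 2^|A| = 2^5 = 32

32


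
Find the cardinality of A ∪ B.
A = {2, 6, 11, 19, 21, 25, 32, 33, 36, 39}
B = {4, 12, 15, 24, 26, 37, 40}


Set A = {2, 6, 11, 19, 21, 25, 32, 33, 36, 39}, |A| = 10
Set B = {4, 12, 15, 24, 26, 37, 40}, |B| = 7
A ∩ B = {}, |A ∩ B| = 0
|A ∪ B| = |A| + |B| - |A ∩ B| = 10 + 7 - 0 = 17

17


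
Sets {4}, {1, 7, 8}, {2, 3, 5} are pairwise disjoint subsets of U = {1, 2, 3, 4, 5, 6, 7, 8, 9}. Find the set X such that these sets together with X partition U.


U = {1, 2, 3, 4, 5, 6, 7, 8, 9}
Shown blocks: {4}, {1, 7, 8}, {2, 3, 5}
A partition's blocks are pairwise disjoint and cover U, so the missing block = U \ (union of shown blocks).
Union of shown blocks: {1, 2, 3, 4, 5, 7, 8}
Missing block = U \ (union) = {6, 9}

{6, 9}


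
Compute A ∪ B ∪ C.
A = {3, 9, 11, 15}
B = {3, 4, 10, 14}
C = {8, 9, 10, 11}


Set A = {3, 9, 11, 15}
Set B = {3, 4, 10, 14}
Set C = {8, 9, 10, 11}
First, A ∪ B = {3, 4, 9, 10, 11, 14, 15}
Then, (A ∪ B) ∪ C = {3, 4, 8, 9, 10, 11, 14, 15}

{3, 4, 8, 9, 10, 11, 14, 15}


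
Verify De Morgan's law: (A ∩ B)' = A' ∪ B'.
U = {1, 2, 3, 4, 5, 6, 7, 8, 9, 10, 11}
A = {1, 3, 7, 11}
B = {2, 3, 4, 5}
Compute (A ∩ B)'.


U = {1, 2, 3, 4, 5, 6, 7, 8, 9, 10, 11}
A = {1, 3, 7, 11}, B = {2, 3, 4, 5}
A ∩ B = {3}
(A ∩ B)' = U \ (A ∩ B) = {1, 2, 4, 5, 6, 7, 8, 9, 10, 11}
Verification via A' ∪ B': A' = {2, 4, 5, 6, 8, 9, 10}, B' = {1, 6, 7, 8, 9, 10, 11}
A' ∪ B' = {1, 2, 4, 5, 6, 7, 8, 9, 10, 11} ✓

{1, 2, 4, 5, 6, 7, 8, 9, 10, 11}


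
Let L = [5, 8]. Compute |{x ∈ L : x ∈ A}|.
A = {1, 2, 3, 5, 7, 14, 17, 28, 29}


Set A = {1, 2, 3, 5, 7, 14, 17, 28, 29}
Candidates: [5, 8]
Check each candidate:
5 ∈ A, 8 ∉ A
Count of candidates in A: 1

1


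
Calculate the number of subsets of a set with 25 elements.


The set has 25 elements.
The power set contains all possible subsets.
|P(A)| = 2^|A| = 2^25 = 33554432

33554432


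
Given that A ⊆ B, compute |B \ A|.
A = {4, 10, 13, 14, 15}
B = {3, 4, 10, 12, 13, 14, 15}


Set A = {4, 10, 13, 14, 15}, |A| = 5
Set B = {3, 4, 10, 12, 13, 14, 15}, |B| = 7
Since A ⊆ B: B \ A = {3, 12}
|B| - |A| = 7 - 5 = 2

2


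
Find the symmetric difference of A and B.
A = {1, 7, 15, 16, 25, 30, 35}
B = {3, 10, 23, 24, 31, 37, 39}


Set A = {1, 7, 15, 16, 25, 30, 35}
Set B = {3, 10, 23, 24, 31, 37, 39}
A △ B = (A \ B) ∪ (B \ A)
Elements in A but not B: {1, 7, 15, 16, 25, 30, 35}
Elements in B but not A: {3, 10, 23, 24, 31, 37, 39}
A △ B = {1, 3, 7, 10, 15, 16, 23, 24, 25, 30, 31, 35, 37, 39}

{1, 3, 7, 10, 15, 16, 23, 24, 25, 30, 31, 35, 37, 39}


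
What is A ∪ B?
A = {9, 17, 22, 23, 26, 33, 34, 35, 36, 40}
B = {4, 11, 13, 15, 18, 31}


Set A = {9, 17, 22, 23, 26, 33, 34, 35, 36, 40}
Set B = {4, 11, 13, 15, 18, 31}
A ∪ B includes all elements in either set.
Elements from A: {9, 17, 22, 23, 26, 33, 34, 35, 36, 40}
Elements from B not already included: {4, 11, 13, 15, 18, 31}
A ∪ B = {4, 9, 11, 13, 15, 17, 18, 22, 23, 26, 31, 33, 34, 35, 36, 40}

{4, 9, 11, 13, 15, 17, 18, 22, 23, 26, 31, 33, 34, 35, 36, 40}


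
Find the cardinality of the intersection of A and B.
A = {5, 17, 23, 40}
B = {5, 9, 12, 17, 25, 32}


Set A = {5, 17, 23, 40}
Set B = {5, 9, 12, 17, 25, 32}
A ∩ B = {5, 17}
|A ∩ B| = 2

2


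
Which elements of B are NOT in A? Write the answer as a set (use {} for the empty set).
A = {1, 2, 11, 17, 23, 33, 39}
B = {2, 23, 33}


Set A = {1, 2, 11, 17, 23, 33, 39}
Set B = {2, 23, 33}
Check each element of B against A:
2 ∈ A, 23 ∈ A, 33 ∈ A
Elements of B not in A: {}

{}


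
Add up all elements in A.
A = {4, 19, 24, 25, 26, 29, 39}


Set A = {4, 19, 24, 25, 26, 29, 39}
Sum = 4 + 19 + 24 + 25 + 26 + 29 + 39 = 166

166


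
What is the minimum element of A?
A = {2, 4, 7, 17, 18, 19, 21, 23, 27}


Set A = {2, 4, 7, 17, 18, 19, 21, 23, 27}
Elements in ascending order: 2, 4, 7, 17, 18, 19, 21, 23, 27
The smallest element is 2.

2


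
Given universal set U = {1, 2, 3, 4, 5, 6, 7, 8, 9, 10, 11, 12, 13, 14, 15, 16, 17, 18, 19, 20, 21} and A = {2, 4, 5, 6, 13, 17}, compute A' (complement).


Universal set U = {1, 2, 3, 4, 5, 6, 7, 8, 9, 10, 11, 12, 13, 14, 15, 16, 17, 18, 19, 20, 21}
Set A = {2, 4, 5, 6, 13, 17}
A' = U \ A = elements in U but not in A
Checking each element of U:
1 (not in A, include), 2 (in A, exclude), 3 (not in A, include), 4 (in A, exclude), 5 (in A, exclude), 6 (in A, exclude), 7 (not in A, include), 8 (not in A, include), 9 (not in A, include), 10 (not in A, include), 11 (not in A, include), 12 (not in A, include), 13 (in A, exclude), 14 (not in A, include), 15 (not in A, include), 16 (not in A, include), 17 (in A, exclude), 18 (not in A, include), 19 (not in A, include), 20 (not in A, include), 21 (not in A, include)
A' = {1, 3, 7, 8, 9, 10, 11, 12, 14, 15, 16, 18, 19, 20, 21}

{1, 3, 7, 8, 9, 10, 11, 12, 14, 15, 16, 18, 19, 20, 21}


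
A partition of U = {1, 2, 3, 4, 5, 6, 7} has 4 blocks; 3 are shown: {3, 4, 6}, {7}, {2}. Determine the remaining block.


U = {1, 2, 3, 4, 5, 6, 7}
Shown blocks: {3, 4, 6}, {7}, {2}
A partition's blocks are pairwise disjoint and cover U, so the missing block = U \ (union of shown blocks).
Union of shown blocks: {2, 3, 4, 6, 7}
Missing block = U \ (union) = {1, 5}

{1, 5}


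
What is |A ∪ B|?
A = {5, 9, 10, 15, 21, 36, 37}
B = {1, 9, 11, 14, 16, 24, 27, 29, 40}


Set A = {5, 9, 10, 15, 21, 36, 37}, |A| = 7
Set B = {1, 9, 11, 14, 16, 24, 27, 29, 40}, |B| = 9
A ∩ B = {9}, |A ∩ B| = 1
|A ∪ B| = |A| + |B| - |A ∩ B| = 7 + 9 - 1 = 15

15


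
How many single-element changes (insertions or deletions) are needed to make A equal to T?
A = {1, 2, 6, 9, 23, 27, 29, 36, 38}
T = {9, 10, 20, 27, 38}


Set A = {1, 2, 6, 9, 23, 27, 29, 36, 38}
Set T = {9, 10, 20, 27, 38}
Elements to remove from A (in A, not in T): {1, 2, 6, 23, 29, 36} → 6 removals
Elements to add to A (in T, not in A): {10, 20} → 2 additions
Total edits = 6 + 2 = 8

8


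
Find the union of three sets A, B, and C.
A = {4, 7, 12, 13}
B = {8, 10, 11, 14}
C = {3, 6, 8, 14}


Set A = {4, 7, 12, 13}
Set B = {8, 10, 11, 14}
Set C = {3, 6, 8, 14}
First, A ∪ B = {4, 7, 8, 10, 11, 12, 13, 14}
Then, (A ∪ B) ∪ C = {3, 4, 6, 7, 8, 10, 11, 12, 13, 14}

{3, 4, 6, 7, 8, 10, 11, 12, 13, 14}


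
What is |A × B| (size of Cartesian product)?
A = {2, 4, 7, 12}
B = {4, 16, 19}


Set A = {2, 4, 7, 12} has 4 elements.
Set B = {4, 16, 19} has 3 elements.
|A × B| = |A| × |B| = 4 × 3 = 12

12


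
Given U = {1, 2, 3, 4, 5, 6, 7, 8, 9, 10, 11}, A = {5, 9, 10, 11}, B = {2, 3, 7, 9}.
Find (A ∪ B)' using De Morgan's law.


U = {1, 2, 3, 4, 5, 6, 7, 8, 9, 10, 11}
A = {5, 9, 10, 11}, B = {2, 3, 7, 9}
A ∪ B = {2, 3, 5, 7, 9, 10, 11}
(A ∪ B)' = U \ (A ∪ B) = {1, 4, 6, 8}
Verification via A' ∩ B': A' = {1, 2, 3, 4, 6, 7, 8}, B' = {1, 4, 5, 6, 8, 10, 11}
A' ∩ B' = {1, 4, 6, 8} ✓

{1, 4, 6, 8}


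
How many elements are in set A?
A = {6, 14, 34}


Set A = {6, 14, 34}
Listing elements: 6, 14, 34
Counting: 3 elements
|A| = 3

3


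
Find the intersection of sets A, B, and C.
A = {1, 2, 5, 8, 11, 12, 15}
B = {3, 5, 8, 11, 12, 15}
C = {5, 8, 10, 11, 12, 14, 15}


Set A = {1, 2, 5, 8, 11, 12, 15}
Set B = {3, 5, 8, 11, 12, 15}
Set C = {5, 8, 10, 11, 12, 14, 15}
First, A ∩ B = {5, 8, 11, 12, 15}
Then, (A ∩ B) ∩ C = {5, 8, 11, 12, 15}

{5, 8, 11, 12, 15}


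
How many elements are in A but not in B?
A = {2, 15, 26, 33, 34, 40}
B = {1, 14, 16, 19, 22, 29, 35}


Set A = {2, 15, 26, 33, 34, 40}
Set B = {1, 14, 16, 19, 22, 29, 35}
A \ B = {2, 15, 26, 33, 34, 40}
|A \ B| = 6

6


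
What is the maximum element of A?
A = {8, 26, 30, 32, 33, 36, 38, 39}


Set A = {8, 26, 30, 32, 33, 36, 38, 39}
Elements in ascending order: 8, 26, 30, 32, 33, 36, 38, 39
The largest element is 39.

39


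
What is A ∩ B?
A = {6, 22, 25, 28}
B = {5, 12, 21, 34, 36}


Set A = {6, 22, 25, 28}
Set B = {5, 12, 21, 34, 36}
A ∩ B includes only elements in both sets.
Check each element of A against B:
6 ✗, 22 ✗, 25 ✗, 28 ✗
A ∩ B = {}

{}


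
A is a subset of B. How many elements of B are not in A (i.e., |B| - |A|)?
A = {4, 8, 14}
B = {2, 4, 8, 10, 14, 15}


Set A = {4, 8, 14}, |A| = 3
Set B = {2, 4, 8, 10, 14, 15}, |B| = 6
Since A ⊆ B: B \ A = {2, 10, 15}
|B| - |A| = 6 - 3 = 3

3


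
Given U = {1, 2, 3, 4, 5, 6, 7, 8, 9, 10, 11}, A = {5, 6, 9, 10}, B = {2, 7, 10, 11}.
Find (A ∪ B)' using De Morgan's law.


U = {1, 2, 3, 4, 5, 6, 7, 8, 9, 10, 11}
A = {5, 6, 9, 10}, B = {2, 7, 10, 11}
A ∪ B = {2, 5, 6, 7, 9, 10, 11}
(A ∪ B)' = U \ (A ∪ B) = {1, 3, 4, 8}
Verification via A' ∩ B': A' = {1, 2, 3, 4, 7, 8, 11}, B' = {1, 3, 4, 5, 6, 8, 9}
A' ∩ B' = {1, 3, 4, 8} ✓

{1, 3, 4, 8}


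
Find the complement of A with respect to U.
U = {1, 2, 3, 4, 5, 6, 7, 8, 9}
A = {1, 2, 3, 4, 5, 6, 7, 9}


Universal set U = {1, 2, 3, 4, 5, 6, 7, 8, 9}
Set A = {1, 2, 3, 4, 5, 6, 7, 9}
A' = U \ A = elements in U but not in A
Checking each element of U:
1 (in A, exclude), 2 (in A, exclude), 3 (in A, exclude), 4 (in A, exclude), 5 (in A, exclude), 6 (in A, exclude), 7 (in A, exclude), 8 (not in A, include), 9 (in A, exclude)
A' = {8}

{8}


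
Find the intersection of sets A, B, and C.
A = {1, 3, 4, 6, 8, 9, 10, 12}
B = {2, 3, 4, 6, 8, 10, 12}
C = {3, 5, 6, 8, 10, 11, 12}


Set A = {1, 3, 4, 6, 8, 9, 10, 12}
Set B = {2, 3, 4, 6, 8, 10, 12}
Set C = {3, 5, 6, 8, 10, 11, 12}
First, A ∩ B = {3, 4, 6, 8, 10, 12}
Then, (A ∩ B) ∩ C = {3, 6, 8, 10, 12}

{3, 6, 8, 10, 12}


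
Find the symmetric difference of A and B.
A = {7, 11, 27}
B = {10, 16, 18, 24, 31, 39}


Set A = {7, 11, 27}
Set B = {10, 16, 18, 24, 31, 39}
A △ B = (A \ B) ∪ (B \ A)
Elements in A but not B: {7, 11, 27}
Elements in B but not A: {10, 16, 18, 24, 31, 39}
A △ B = {7, 10, 11, 16, 18, 24, 27, 31, 39}

{7, 10, 11, 16, 18, 24, 27, 31, 39}


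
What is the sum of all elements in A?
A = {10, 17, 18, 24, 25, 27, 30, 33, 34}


Set A = {10, 17, 18, 24, 25, 27, 30, 33, 34}
Sum = 10 + 17 + 18 + 24 + 25 + 27 + 30 + 33 + 34 = 218

218


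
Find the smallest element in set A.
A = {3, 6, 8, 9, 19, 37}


Set A = {3, 6, 8, 9, 19, 37}
Elements in ascending order: 3, 6, 8, 9, 19, 37
The smallest element is 3.

3


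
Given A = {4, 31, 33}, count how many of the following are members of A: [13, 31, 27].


Set A = {4, 31, 33}
Candidates: [13, 31, 27]
Check each candidate:
13 ∉ A, 31 ∈ A, 27 ∉ A
Count of candidates in A: 1

1


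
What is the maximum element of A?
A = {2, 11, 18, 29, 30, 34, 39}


Set A = {2, 11, 18, 29, 30, 34, 39}
Elements in ascending order: 2, 11, 18, 29, 30, 34, 39
The largest element is 39.

39


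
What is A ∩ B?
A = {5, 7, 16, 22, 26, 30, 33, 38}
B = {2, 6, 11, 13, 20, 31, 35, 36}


Set A = {5, 7, 16, 22, 26, 30, 33, 38}
Set B = {2, 6, 11, 13, 20, 31, 35, 36}
A ∩ B includes only elements in both sets.
Check each element of A against B:
5 ✗, 7 ✗, 16 ✗, 22 ✗, 26 ✗, 30 ✗, 33 ✗, 38 ✗
A ∩ B = {}

{}


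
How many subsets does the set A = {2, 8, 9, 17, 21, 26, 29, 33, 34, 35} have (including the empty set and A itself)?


Set A = {2, 8, 9, 17, 21, 26, 29, 33, 34, 35}
|A| = 10
The power set P(A) contains all subsets of A.
|P(A)| = 2^|A| = 2^10 = 1024

1024


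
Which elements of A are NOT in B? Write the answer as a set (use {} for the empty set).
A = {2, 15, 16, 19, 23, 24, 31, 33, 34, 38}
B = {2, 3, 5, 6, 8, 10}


Set A = {2, 15, 16, 19, 23, 24, 31, 33, 34, 38}
Set B = {2, 3, 5, 6, 8, 10}
Check each element of A against B:
2 ∈ B, 15 ∉ B (include), 16 ∉ B (include), 19 ∉ B (include), 23 ∉ B (include), 24 ∉ B (include), 31 ∉ B (include), 33 ∉ B (include), 34 ∉ B (include), 38 ∉ B (include)
Elements of A not in B: {15, 16, 19, 23, 24, 31, 33, 34, 38}

{15, 16, 19, 23, 24, 31, 33, 34, 38}


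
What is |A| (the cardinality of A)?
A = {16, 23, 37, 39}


Set A = {16, 23, 37, 39}
Listing elements: 16, 23, 37, 39
Counting: 4 elements
|A| = 4

4


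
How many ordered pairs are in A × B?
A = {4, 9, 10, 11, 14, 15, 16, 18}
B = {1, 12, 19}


Set A = {4, 9, 10, 11, 14, 15, 16, 18} has 8 elements.
Set B = {1, 12, 19} has 3 elements.
|A × B| = |A| × |B| = 8 × 3 = 24

24


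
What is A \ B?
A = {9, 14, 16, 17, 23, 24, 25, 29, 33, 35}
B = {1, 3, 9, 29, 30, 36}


Set A = {9, 14, 16, 17, 23, 24, 25, 29, 33, 35}
Set B = {1, 3, 9, 29, 30, 36}
A \ B includes elements in A that are not in B.
Check each element of A:
9 (in B, remove), 14 (not in B, keep), 16 (not in B, keep), 17 (not in B, keep), 23 (not in B, keep), 24 (not in B, keep), 25 (not in B, keep), 29 (in B, remove), 33 (not in B, keep), 35 (not in B, keep)
A \ B = {14, 16, 17, 23, 24, 25, 33, 35}

{14, 16, 17, 23, 24, 25, 33, 35}


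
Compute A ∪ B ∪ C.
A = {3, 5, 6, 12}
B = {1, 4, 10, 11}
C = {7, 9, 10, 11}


Set A = {3, 5, 6, 12}
Set B = {1, 4, 10, 11}
Set C = {7, 9, 10, 11}
First, A ∪ B = {1, 3, 4, 5, 6, 10, 11, 12}
Then, (A ∪ B) ∪ C = {1, 3, 4, 5, 6, 7, 9, 10, 11, 12}

{1, 3, 4, 5, 6, 7, 9, 10, 11, 12}


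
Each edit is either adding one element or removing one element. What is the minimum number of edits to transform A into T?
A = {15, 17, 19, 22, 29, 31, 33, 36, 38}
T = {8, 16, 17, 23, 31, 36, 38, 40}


Set A = {15, 17, 19, 22, 29, 31, 33, 36, 38}
Set T = {8, 16, 17, 23, 31, 36, 38, 40}
Elements to remove from A (in A, not in T): {15, 19, 22, 29, 33} → 5 removals
Elements to add to A (in T, not in A): {8, 16, 23, 40} → 4 additions
Total edits = 5 + 4 = 9

9


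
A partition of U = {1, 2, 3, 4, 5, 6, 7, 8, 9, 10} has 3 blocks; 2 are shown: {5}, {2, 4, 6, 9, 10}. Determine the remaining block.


U = {1, 2, 3, 4, 5, 6, 7, 8, 9, 10}
Shown blocks: {5}, {2, 4, 6, 9, 10}
A partition's blocks are pairwise disjoint and cover U, so the missing block = U \ (union of shown blocks).
Union of shown blocks: {2, 4, 5, 6, 9, 10}
Missing block = U \ (union) = {1, 3, 7, 8}

{1, 3, 7, 8}


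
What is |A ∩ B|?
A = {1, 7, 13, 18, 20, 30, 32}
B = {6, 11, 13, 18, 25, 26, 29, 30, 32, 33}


Set A = {1, 7, 13, 18, 20, 30, 32}
Set B = {6, 11, 13, 18, 25, 26, 29, 30, 32, 33}
A ∩ B = {13, 18, 30, 32}
|A ∩ B| = 4

4


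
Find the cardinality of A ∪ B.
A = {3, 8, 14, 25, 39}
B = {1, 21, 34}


Set A = {3, 8, 14, 25, 39}, |A| = 5
Set B = {1, 21, 34}, |B| = 3
A ∩ B = {}, |A ∩ B| = 0
|A ∪ B| = |A| + |B| - |A ∩ B| = 5 + 3 - 0 = 8

8


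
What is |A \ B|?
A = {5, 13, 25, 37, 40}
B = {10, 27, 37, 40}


Set A = {5, 13, 25, 37, 40}
Set B = {10, 27, 37, 40}
A \ B = {5, 13, 25}
|A \ B| = 3

3


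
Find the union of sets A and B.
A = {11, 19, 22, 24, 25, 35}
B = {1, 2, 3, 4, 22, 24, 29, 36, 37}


Set A = {11, 19, 22, 24, 25, 35}
Set B = {1, 2, 3, 4, 22, 24, 29, 36, 37}
A ∪ B includes all elements in either set.
Elements from A: {11, 19, 22, 24, 25, 35}
Elements from B not already included: {1, 2, 3, 4, 29, 36, 37}
A ∪ B = {1, 2, 3, 4, 11, 19, 22, 24, 25, 29, 35, 36, 37}

{1, 2, 3, 4, 11, 19, 22, 24, 25, 29, 35, 36, 37}


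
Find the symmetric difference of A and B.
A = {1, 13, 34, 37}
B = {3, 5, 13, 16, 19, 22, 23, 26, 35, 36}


Set A = {1, 13, 34, 37}
Set B = {3, 5, 13, 16, 19, 22, 23, 26, 35, 36}
A △ B = (A \ B) ∪ (B \ A)
Elements in A but not B: {1, 34, 37}
Elements in B but not A: {3, 5, 16, 19, 22, 23, 26, 35, 36}
A △ B = {1, 3, 5, 16, 19, 22, 23, 26, 34, 35, 36, 37}

{1, 3, 5, 16, 19, 22, 23, 26, 34, 35, 36, 37}


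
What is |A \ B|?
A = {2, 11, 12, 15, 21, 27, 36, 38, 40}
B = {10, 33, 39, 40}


Set A = {2, 11, 12, 15, 21, 27, 36, 38, 40}
Set B = {10, 33, 39, 40}
A \ B = {2, 11, 12, 15, 21, 27, 36, 38}
|A \ B| = 8

8


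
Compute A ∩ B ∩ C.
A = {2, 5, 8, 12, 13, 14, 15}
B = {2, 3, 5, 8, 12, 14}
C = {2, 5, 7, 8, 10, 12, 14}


Set A = {2, 5, 8, 12, 13, 14, 15}
Set B = {2, 3, 5, 8, 12, 14}
Set C = {2, 5, 7, 8, 10, 12, 14}
First, A ∩ B = {2, 5, 8, 12, 14}
Then, (A ∩ B) ∩ C = {2, 5, 8, 12, 14}

{2, 5, 8, 12, 14}


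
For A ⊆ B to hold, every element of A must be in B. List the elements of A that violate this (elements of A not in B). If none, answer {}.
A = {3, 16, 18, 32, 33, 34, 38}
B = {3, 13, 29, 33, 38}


Set A = {3, 16, 18, 32, 33, 34, 38}
Set B = {3, 13, 29, 33, 38}
Check each element of A against B:
3 ∈ B, 16 ∉ B (include), 18 ∉ B (include), 32 ∉ B (include), 33 ∈ B, 34 ∉ B (include), 38 ∈ B
Elements of A not in B: {16, 18, 32, 34}

{16, 18, 32, 34}


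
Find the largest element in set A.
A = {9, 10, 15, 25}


Set A = {9, 10, 15, 25}
Elements in ascending order: 9, 10, 15, 25
The largest element is 25.

25


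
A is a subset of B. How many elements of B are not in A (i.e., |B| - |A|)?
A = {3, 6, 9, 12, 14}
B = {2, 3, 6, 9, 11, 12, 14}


Set A = {3, 6, 9, 12, 14}, |A| = 5
Set B = {2, 3, 6, 9, 11, 12, 14}, |B| = 7
Since A ⊆ B: B \ A = {2, 11}
|B| - |A| = 7 - 5 = 2

2


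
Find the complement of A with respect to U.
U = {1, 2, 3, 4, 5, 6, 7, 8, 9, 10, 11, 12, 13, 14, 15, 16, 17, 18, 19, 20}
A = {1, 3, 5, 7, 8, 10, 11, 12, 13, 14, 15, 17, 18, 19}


Universal set U = {1, 2, 3, 4, 5, 6, 7, 8, 9, 10, 11, 12, 13, 14, 15, 16, 17, 18, 19, 20}
Set A = {1, 3, 5, 7, 8, 10, 11, 12, 13, 14, 15, 17, 18, 19}
A' = U \ A = elements in U but not in A
Checking each element of U:
1 (in A, exclude), 2 (not in A, include), 3 (in A, exclude), 4 (not in A, include), 5 (in A, exclude), 6 (not in A, include), 7 (in A, exclude), 8 (in A, exclude), 9 (not in A, include), 10 (in A, exclude), 11 (in A, exclude), 12 (in A, exclude), 13 (in A, exclude), 14 (in A, exclude), 15 (in A, exclude), 16 (not in A, include), 17 (in A, exclude), 18 (in A, exclude), 19 (in A, exclude), 20 (not in A, include)
A' = {2, 4, 6, 9, 16, 20}

{2, 4, 6, 9, 16, 20}


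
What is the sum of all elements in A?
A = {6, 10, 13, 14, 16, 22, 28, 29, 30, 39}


Set A = {6, 10, 13, 14, 16, 22, 28, 29, 30, 39}
Sum = 6 + 10 + 13 + 14 + 16 + 22 + 28 + 29 + 30 + 39 = 207

207


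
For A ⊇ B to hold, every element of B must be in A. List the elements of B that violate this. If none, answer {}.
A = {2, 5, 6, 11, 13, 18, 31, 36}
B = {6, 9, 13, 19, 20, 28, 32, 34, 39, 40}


Set A = {2, 5, 6, 11, 13, 18, 31, 36}
Set B = {6, 9, 13, 19, 20, 28, 32, 34, 39, 40}
Check each element of B against A:
6 ∈ A, 9 ∉ A (include), 13 ∈ A, 19 ∉ A (include), 20 ∉ A (include), 28 ∉ A (include), 32 ∉ A (include), 34 ∉ A (include), 39 ∉ A (include), 40 ∉ A (include)
Elements of B not in A: {9, 19, 20, 28, 32, 34, 39, 40}

{9, 19, 20, 28, 32, 34, 39, 40}


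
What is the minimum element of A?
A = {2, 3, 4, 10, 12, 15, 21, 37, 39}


Set A = {2, 3, 4, 10, 12, 15, 21, 37, 39}
Elements in ascending order: 2, 3, 4, 10, 12, 15, 21, 37, 39
The smallest element is 2.

2


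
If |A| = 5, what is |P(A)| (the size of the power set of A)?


The set has 5 elements.
The power set contains all possible subsets.
|P(A)| = 2^|A| = 2^5 = 32

32


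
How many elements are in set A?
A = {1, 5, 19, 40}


Set A = {1, 5, 19, 40}
Listing elements: 1, 5, 19, 40
Counting: 4 elements
|A| = 4

4


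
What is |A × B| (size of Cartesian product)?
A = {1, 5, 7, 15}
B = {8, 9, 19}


Set A = {1, 5, 7, 15} has 4 elements.
Set B = {8, 9, 19} has 3 elements.
|A × B| = |A| × |B| = 4 × 3 = 12

12


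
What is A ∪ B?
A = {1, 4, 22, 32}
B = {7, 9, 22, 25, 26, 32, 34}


Set A = {1, 4, 22, 32}
Set B = {7, 9, 22, 25, 26, 32, 34}
A ∪ B includes all elements in either set.
Elements from A: {1, 4, 22, 32}
Elements from B not already included: {7, 9, 25, 26, 34}
A ∪ B = {1, 4, 7, 9, 22, 25, 26, 32, 34}

{1, 4, 7, 9, 22, 25, 26, 32, 34}


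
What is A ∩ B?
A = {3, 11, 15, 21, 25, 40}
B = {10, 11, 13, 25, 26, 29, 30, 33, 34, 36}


Set A = {3, 11, 15, 21, 25, 40}
Set B = {10, 11, 13, 25, 26, 29, 30, 33, 34, 36}
A ∩ B includes only elements in both sets.
Check each element of A against B:
3 ✗, 11 ✓, 15 ✗, 21 ✗, 25 ✓, 40 ✗
A ∩ B = {11, 25}

{11, 25}


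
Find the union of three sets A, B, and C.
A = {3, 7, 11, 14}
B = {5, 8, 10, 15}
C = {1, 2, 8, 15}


Set A = {3, 7, 11, 14}
Set B = {5, 8, 10, 15}
Set C = {1, 2, 8, 15}
First, A ∪ B = {3, 5, 7, 8, 10, 11, 14, 15}
Then, (A ∪ B) ∪ C = {1, 2, 3, 5, 7, 8, 10, 11, 14, 15}

{1, 2, 3, 5, 7, 8, 10, 11, 14, 15}


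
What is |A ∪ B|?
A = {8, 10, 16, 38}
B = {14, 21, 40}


Set A = {8, 10, 16, 38}, |A| = 4
Set B = {14, 21, 40}, |B| = 3
A ∩ B = {}, |A ∩ B| = 0
|A ∪ B| = |A| + |B| - |A ∩ B| = 4 + 3 - 0 = 7

7


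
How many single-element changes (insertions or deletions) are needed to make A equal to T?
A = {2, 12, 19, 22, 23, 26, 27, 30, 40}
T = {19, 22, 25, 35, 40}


Set A = {2, 12, 19, 22, 23, 26, 27, 30, 40}
Set T = {19, 22, 25, 35, 40}
Elements to remove from A (in A, not in T): {2, 12, 23, 26, 27, 30} → 6 removals
Elements to add to A (in T, not in A): {25, 35} → 2 additions
Total edits = 6 + 2 = 8

8


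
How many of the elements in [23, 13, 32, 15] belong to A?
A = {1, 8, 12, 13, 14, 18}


Set A = {1, 8, 12, 13, 14, 18}
Candidates: [23, 13, 32, 15]
Check each candidate:
23 ∉ A, 13 ∈ A, 32 ∉ A, 15 ∉ A
Count of candidates in A: 1

1


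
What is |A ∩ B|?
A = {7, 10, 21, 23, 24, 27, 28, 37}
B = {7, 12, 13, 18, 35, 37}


Set A = {7, 10, 21, 23, 24, 27, 28, 37}
Set B = {7, 12, 13, 18, 35, 37}
A ∩ B = {7, 37}
|A ∩ B| = 2

2


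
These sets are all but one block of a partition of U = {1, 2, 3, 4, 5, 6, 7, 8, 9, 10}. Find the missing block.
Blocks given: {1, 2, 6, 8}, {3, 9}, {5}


U = {1, 2, 3, 4, 5, 6, 7, 8, 9, 10}
Shown blocks: {1, 2, 6, 8}, {3, 9}, {5}
A partition's blocks are pairwise disjoint and cover U, so the missing block = U \ (union of shown blocks).
Union of shown blocks: {1, 2, 3, 5, 6, 8, 9}
Missing block = U \ (union) = {4, 7, 10}

{4, 7, 10}


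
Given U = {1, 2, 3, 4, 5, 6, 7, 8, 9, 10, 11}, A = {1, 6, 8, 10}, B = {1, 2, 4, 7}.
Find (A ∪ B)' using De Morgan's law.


U = {1, 2, 3, 4, 5, 6, 7, 8, 9, 10, 11}
A = {1, 6, 8, 10}, B = {1, 2, 4, 7}
A ∪ B = {1, 2, 4, 6, 7, 8, 10}
(A ∪ B)' = U \ (A ∪ B) = {3, 5, 9, 11}
Verification via A' ∩ B': A' = {2, 3, 4, 5, 7, 9, 11}, B' = {3, 5, 6, 8, 9, 10, 11}
A' ∩ B' = {3, 5, 9, 11} ✓

{3, 5, 9, 11}


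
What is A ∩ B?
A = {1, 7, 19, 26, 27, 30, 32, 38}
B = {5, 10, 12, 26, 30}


Set A = {1, 7, 19, 26, 27, 30, 32, 38}
Set B = {5, 10, 12, 26, 30}
A ∩ B includes only elements in both sets.
Check each element of A against B:
1 ✗, 7 ✗, 19 ✗, 26 ✓, 27 ✗, 30 ✓, 32 ✗, 38 ✗
A ∩ B = {26, 30}

{26, 30}


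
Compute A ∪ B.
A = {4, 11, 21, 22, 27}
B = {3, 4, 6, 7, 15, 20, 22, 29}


Set A = {4, 11, 21, 22, 27}
Set B = {3, 4, 6, 7, 15, 20, 22, 29}
A ∪ B includes all elements in either set.
Elements from A: {4, 11, 21, 22, 27}
Elements from B not already included: {3, 6, 7, 15, 20, 29}
A ∪ B = {3, 4, 6, 7, 11, 15, 20, 21, 22, 27, 29}

{3, 4, 6, 7, 11, 15, 20, 21, 22, 27, 29}


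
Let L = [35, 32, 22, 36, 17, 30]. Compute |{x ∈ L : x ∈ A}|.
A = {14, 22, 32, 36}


Set A = {14, 22, 32, 36}
Candidates: [35, 32, 22, 36, 17, 30]
Check each candidate:
35 ∉ A, 32 ∈ A, 22 ∈ A, 36 ∈ A, 17 ∉ A, 30 ∉ A
Count of candidates in A: 3

3


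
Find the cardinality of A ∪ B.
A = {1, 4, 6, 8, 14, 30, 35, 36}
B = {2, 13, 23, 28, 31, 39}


Set A = {1, 4, 6, 8, 14, 30, 35, 36}, |A| = 8
Set B = {2, 13, 23, 28, 31, 39}, |B| = 6
A ∩ B = {}, |A ∩ B| = 0
|A ∪ B| = |A| + |B| - |A ∩ B| = 8 + 6 - 0 = 14

14


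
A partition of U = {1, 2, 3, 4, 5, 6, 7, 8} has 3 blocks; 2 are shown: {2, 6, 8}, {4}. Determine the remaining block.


U = {1, 2, 3, 4, 5, 6, 7, 8}
Shown blocks: {2, 6, 8}, {4}
A partition's blocks are pairwise disjoint and cover U, so the missing block = U \ (union of shown blocks).
Union of shown blocks: {2, 4, 6, 8}
Missing block = U \ (union) = {1, 3, 5, 7}

{1, 3, 5, 7}


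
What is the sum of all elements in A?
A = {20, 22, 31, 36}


Set A = {20, 22, 31, 36}
Sum = 20 + 22 + 31 + 36 = 109

109


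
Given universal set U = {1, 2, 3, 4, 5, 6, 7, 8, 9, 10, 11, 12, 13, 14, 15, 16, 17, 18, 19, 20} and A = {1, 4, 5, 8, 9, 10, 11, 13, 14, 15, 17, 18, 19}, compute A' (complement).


Universal set U = {1, 2, 3, 4, 5, 6, 7, 8, 9, 10, 11, 12, 13, 14, 15, 16, 17, 18, 19, 20}
Set A = {1, 4, 5, 8, 9, 10, 11, 13, 14, 15, 17, 18, 19}
A' = U \ A = elements in U but not in A
Checking each element of U:
1 (in A, exclude), 2 (not in A, include), 3 (not in A, include), 4 (in A, exclude), 5 (in A, exclude), 6 (not in A, include), 7 (not in A, include), 8 (in A, exclude), 9 (in A, exclude), 10 (in A, exclude), 11 (in A, exclude), 12 (not in A, include), 13 (in A, exclude), 14 (in A, exclude), 15 (in A, exclude), 16 (not in A, include), 17 (in A, exclude), 18 (in A, exclude), 19 (in A, exclude), 20 (not in A, include)
A' = {2, 3, 6, 7, 12, 16, 20}

{2, 3, 6, 7, 12, 16, 20}


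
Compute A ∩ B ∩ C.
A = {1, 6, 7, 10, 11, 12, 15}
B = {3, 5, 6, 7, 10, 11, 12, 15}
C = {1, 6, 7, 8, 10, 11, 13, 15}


Set A = {1, 6, 7, 10, 11, 12, 15}
Set B = {3, 5, 6, 7, 10, 11, 12, 15}
Set C = {1, 6, 7, 8, 10, 11, 13, 15}
First, A ∩ B = {6, 7, 10, 11, 12, 15}
Then, (A ∩ B) ∩ C = {6, 7, 10, 11, 15}

{6, 7, 10, 11, 15}


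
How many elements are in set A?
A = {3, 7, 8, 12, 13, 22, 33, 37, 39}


Set A = {3, 7, 8, 12, 13, 22, 33, 37, 39}
Listing elements: 3, 7, 8, 12, 13, 22, 33, 37, 39
Counting: 9 elements
|A| = 9

9


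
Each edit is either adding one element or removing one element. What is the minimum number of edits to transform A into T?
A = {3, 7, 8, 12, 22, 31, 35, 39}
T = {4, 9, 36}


Set A = {3, 7, 8, 12, 22, 31, 35, 39}
Set T = {4, 9, 36}
Elements to remove from A (in A, not in T): {3, 7, 8, 12, 22, 31, 35, 39} → 8 removals
Elements to add to A (in T, not in A): {4, 9, 36} → 3 additions
Total edits = 8 + 3 = 11

11


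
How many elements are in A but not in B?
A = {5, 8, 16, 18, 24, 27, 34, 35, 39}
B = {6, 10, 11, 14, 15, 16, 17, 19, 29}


Set A = {5, 8, 16, 18, 24, 27, 34, 35, 39}
Set B = {6, 10, 11, 14, 15, 16, 17, 19, 29}
A \ B = {5, 8, 18, 24, 27, 34, 35, 39}
|A \ B| = 8

8


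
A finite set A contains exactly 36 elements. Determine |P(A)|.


The set has 36 elements.
The power set contains all possible subsets.
|P(A)| = 2^|A| = 2^36 = 68719476736

68719476736


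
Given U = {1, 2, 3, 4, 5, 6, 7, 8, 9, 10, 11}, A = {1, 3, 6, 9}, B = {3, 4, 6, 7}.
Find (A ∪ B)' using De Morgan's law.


U = {1, 2, 3, 4, 5, 6, 7, 8, 9, 10, 11}
A = {1, 3, 6, 9}, B = {3, 4, 6, 7}
A ∪ B = {1, 3, 4, 6, 7, 9}
(A ∪ B)' = U \ (A ∪ B) = {2, 5, 8, 10, 11}
Verification via A' ∩ B': A' = {2, 4, 5, 7, 8, 10, 11}, B' = {1, 2, 5, 8, 9, 10, 11}
A' ∩ B' = {2, 5, 8, 10, 11} ✓

{2, 5, 8, 10, 11}


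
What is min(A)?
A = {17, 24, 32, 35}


Set A = {17, 24, 32, 35}
Elements in ascending order: 17, 24, 32, 35
The smallest element is 17.

17


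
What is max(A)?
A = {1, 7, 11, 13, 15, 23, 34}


Set A = {1, 7, 11, 13, 15, 23, 34}
Elements in ascending order: 1, 7, 11, 13, 15, 23, 34
The largest element is 34.

34


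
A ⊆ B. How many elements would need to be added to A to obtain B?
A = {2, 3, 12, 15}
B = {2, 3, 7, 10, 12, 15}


Set A = {2, 3, 12, 15}, |A| = 4
Set B = {2, 3, 7, 10, 12, 15}, |B| = 6
Since A ⊆ B: B \ A = {7, 10}
|B| - |A| = 6 - 4 = 2

2


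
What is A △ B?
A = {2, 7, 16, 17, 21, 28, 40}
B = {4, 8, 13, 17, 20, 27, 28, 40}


Set A = {2, 7, 16, 17, 21, 28, 40}
Set B = {4, 8, 13, 17, 20, 27, 28, 40}
A △ B = (A \ B) ∪ (B \ A)
Elements in A but not B: {2, 7, 16, 21}
Elements in B but not A: {4, 8, 13, 20, 27}
A △ B = {2, 4, 7, 8, 13, 16, 20, 21, 27}

{2, 4, 7, 8, 13, 16, 20, 21, 27}


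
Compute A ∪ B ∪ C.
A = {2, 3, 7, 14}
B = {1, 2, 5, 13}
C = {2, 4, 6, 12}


Set A = {2, 3, 7, 14}
Set B = {1, 2, 5, 13}
Set C = {2, 4, 6, 12}
First, A ∪ B = {1, 2, 3, 5, 7, 13, 14}
Then, (A ∪ B) ∪ C = {1, 2, 3, 4, 5, 6, 7, 12, 13, 14}

{1, 2, 3, 4, 5, 6, 7, 12, 13, 14}


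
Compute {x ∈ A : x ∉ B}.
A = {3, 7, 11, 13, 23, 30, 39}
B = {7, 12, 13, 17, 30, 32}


Set A = {3, 7, 11, 13, 23, 30, 39}
Set B = {7, 12, 13, 17, 30, 32}
Check each element of A against B:
3 ∉ B (include), 7 ∈ B, 11 ∉ B (include), 13 ∈ B, 23 ∉ B (include), 30 ∈ B, 39 ∉ B (include)
Elements of A not in B: {3, 11, 23, 39}

{3, 11, 23, 39}


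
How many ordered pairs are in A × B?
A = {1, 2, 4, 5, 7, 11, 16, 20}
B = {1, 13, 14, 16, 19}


Set A = {1, 2, 4, 5, 7, 11, 16, 20} has 8 elements.
Set B = {1, 13, 14, 16, 19} has 5 elements.
|A × B| = |A| × |B| = 8 × 5 = 40

40


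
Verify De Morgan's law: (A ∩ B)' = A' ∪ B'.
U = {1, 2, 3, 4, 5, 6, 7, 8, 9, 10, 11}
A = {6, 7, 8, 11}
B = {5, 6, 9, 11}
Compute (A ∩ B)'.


U = {1, 2, 3, 4, 5, 6, 7, 8, 9, 10, 11}
A = {6, 7, 8, 11}, B = {5, 6, 9, 11}
A ∩ B = {6, 11}
(A ∩ B)' = U \ (A ∩ B) = {1, 2, 3, 4, 5, 7, 8, 9, 10}
Verification via A' ∪ B': A' = {1, 2, 3, 4, 5, 9, 10}, B' = {1, 2, 3, 4, 7, 8, 10}
A' ∪ B' = {1, 2, 3, 4, 5, 7, 8, 9, 10} ✓

{1, 2, 3, 4, 5, 7, 8, 9, 10}


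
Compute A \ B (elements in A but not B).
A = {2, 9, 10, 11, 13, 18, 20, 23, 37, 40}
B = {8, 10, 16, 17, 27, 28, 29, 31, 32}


Set A = {2, 9, 10, 11, 13, 18, 20, 23, 37, 40}
Set B = {8, 10, 16, 17, 27, 28, 29, 31, 32}
A \ B includes elements in A that are not in B.
Check each element of A:
2 (not in B, keep), 9 (not in B, keep), 10 (in B, remove), 11 (not in B, keep), 13 (not in B, keep), 18 (not in B, keep), 20 (not in B, keep), 23 (not in B, keep), 37 (not in B, keep), 40 (not in B, keep)
A \ B = {2, 9, 11, 13, 18, 20, 23, 37, 40}

{2, 9, 11, 13, 18, 20, 23, 37, 40}


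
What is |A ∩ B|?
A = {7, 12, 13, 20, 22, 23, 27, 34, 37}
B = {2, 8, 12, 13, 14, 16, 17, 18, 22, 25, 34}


Set A = {7, 12, 13, 20, 22, 23, 27, 34, 37}
Set B = {2, 8, 12, 13, 14, 16, 17, 18, 22, 25, 34}
A ∩ B = {12, 13, 22, 34}
|A ∩ B| = 4

4


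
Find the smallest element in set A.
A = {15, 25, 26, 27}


Set A = {15, 25, 26, 27}
Elements in ascending order: 15, 25, 26, 27
The smallest element is 15.

15


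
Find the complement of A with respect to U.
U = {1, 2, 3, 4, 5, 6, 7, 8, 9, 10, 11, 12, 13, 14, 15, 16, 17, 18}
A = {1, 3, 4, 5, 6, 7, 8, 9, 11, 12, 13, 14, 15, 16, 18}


Universal set U = {1, 2, 3, 4, 5, 6, 7, 8, 9, 10, 11, 12, 13, 14, 15, 16, 17, 18}
Set A = {1, 3, 4, 5, 6, 7, 8, 9, 11, 12, 13, 14, 15, 16, 18}
A' = U \ A = elements in U but not in A
Checking each element of U:
1 (in A, exclude), 2 (not in A, include), 3 (in A, exclude), 4 (in A, exclude), 5 (in A, exclude), 6 (in A, exclude), 7 (in A, exclude), 8 (in A, exclude), 9 (in A, exclude), 10 (not in A, include), 11 (in A, exclude), 12 (in A, exclude), 13 (in A, exclude), 14 (in A, exclude), 15 (in A, exclude), 16 (in A, exclude), 17 (not in A, include), 18 (in A, exclude)
A' = {2, 10, 17}

{2, 10, 17}


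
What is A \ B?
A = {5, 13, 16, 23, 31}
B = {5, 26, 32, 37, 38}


Set A = {5, 13, 16, 23, 31}
Set B = {5, 26, 32, 37, 38}
A \ B includes elements in A that are not in B.
Check each element of A:
5 (in B, remove), 13 (not in B, keep), 16 (not in B, keep), 23 (not in B, keep), 31 (not in B, keep)
A \ B = {13, 16, 23, 31}

{13, 16, 23, 31}


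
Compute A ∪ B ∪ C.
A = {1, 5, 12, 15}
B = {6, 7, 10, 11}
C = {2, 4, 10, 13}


Set A = {1, 5, 12, 15}
Set B = {6, 7, 10, 11}
Set C = {2, 4, 10, 13}
First, A ∪ B = {1, 5, 6, 7, 10, 11, 12, 15}
Then, (A ∪ B) ∪ C = {1, 2, 4, 5, 6, 7, 10, 11, 12, 13, 15}

{1, 2, 4, 5, 6, 7, 10, 11, 12, 13, 15}


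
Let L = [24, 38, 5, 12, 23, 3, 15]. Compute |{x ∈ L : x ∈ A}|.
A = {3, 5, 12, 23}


Set A = {3, 5, 12, 23}
Candidates: [24, 38, 5, 12, 23, 3, 15]
Check each candidate:
24 ∉ A, 38 ∉ A, 5 ∈ A, 12 ∈ A, 23 ∈ A, 3 ∈ A, 15 ∉ A
Count of candidates in A: 4

4


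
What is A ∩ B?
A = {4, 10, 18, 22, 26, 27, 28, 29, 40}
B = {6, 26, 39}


Set A = {4, 10, 18, 22, 26, 27, 28, 29, 40}
Set B = {6, 26, 39}
A ∩ B includes only elements in both sets.
Check each element of A against B:
4 ✗, 10 ✗, 18 ✗, 22 ✗, 26 ✓, 27 ✗, 28 ✗, 29 ✗, 40 ✗
A ∩ B = {26}

{26}


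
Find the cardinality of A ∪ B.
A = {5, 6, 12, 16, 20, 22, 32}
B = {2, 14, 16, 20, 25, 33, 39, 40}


Set A = {5, 6, 12, 16, 20, 22, 32}, |A| = 7
Set B = {2, 14, 16, 20, 25, 33, 39, 40}, |B| = 8
A ∩ B = {16, 20}, |A ∩ B| = 2
|A ∪ B| = |A| + |B| - |A ∩ B| = 7 + 8 - 2 = 13

13


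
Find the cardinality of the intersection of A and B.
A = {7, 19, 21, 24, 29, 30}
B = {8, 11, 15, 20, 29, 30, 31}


Set A = {7, 19, 21, 24, 29, 30}
Set B = {8, 11, 15, 20, 29, 30, 31}
A ∩ B = {29, 30}
|A ∩ B| = 2

2


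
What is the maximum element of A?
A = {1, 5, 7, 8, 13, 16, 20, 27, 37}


Set A = {1, 5, 7, 8, 13, 16, 20, 27, 37}
Elements in ascending order: 1, 5, 7, 8, 13, 16, 20, 27, 37
The largest element is 37.

37


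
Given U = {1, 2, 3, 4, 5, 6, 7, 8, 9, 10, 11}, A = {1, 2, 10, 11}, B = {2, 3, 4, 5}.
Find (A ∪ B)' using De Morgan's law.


U = {1, 2, 3, 4, 5, 6, 7, 8, 9, 10, 11}
A = {1, 2, 10, 11}, B = {2, 3, 4, 5}
A ∪ B = {1, 2, 3, 4, 5, 10, 11}
(A ∪ B)' = U \ (A ∪ B) = {6, 7, 8, 9}
Verification via A' ∩ B': A' = {3, 4, 5, 6, 7, 8, 9}, B' = {1, 6, 7, 8, 9, 10, 11}
A' ∩ B' = {6, 7, 8, 9} ✓

{6, 7, 8, 9}


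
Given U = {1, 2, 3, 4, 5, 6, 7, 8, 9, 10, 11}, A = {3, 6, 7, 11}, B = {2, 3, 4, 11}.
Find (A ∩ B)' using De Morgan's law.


U = {1, 2, 3, 4, 5, 6, 7, 8, 9, 10, 11}
A = {3, 6, 7, 11}, B = {2, 3, 4, 11}
A ∩ B = {3, 11}
(A ∩ B)' = U \ (A ∩ B) = {1, 2, 4, 5, 6, 7, 8, 9, 10}
Verification via A' ∪ B': A' = {1, 2, 4, 5, 8, 9, 10}, B' = {1, 5, 6, 7, 8, 9, 10}
A' ∪ B' = {1, 2, 4, 5, 6, 7, 8, 9, 10} ✓

{1, 2, 4, 5, 6, 7, 8, 9, 10}


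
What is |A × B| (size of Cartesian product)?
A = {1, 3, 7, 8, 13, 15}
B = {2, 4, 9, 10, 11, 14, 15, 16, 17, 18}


Set A = {1, 3, 7, 8, 13, 15} has 6 elements.
Set B = {2, 4, 9, 10, 11, 14, 15, 16, 17, 18} has 10 elements.
|A × B| = |A| × |B| = 6 × 10 = 60

60


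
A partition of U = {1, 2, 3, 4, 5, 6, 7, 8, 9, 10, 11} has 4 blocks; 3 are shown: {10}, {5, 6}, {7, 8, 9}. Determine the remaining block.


U = {1, 2, 3, 4, 5, 6, 7, 8, 9, 10, 11}
Shown blocks: {10}, {5, 6}, {7, 8, 9}
A partition's blocks are pairwise disjoint and cover U, so the missing block = U \ (union of shown blocks).
Union of shown blocks: {5, 6, 7, 8, 9, 10}
Missing block = U \ (union) = {1, 2, 3, 4, 11}

{1, 2, 3, 4, 11}


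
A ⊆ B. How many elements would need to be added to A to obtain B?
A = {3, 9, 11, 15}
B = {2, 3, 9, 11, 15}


Set A = {3, 9, 11, 15}, |A| = 4
Set B = {2, 3, 9, 11, 15}, |B| = 5
Since A ⊆ B: B \ A = {2}
|B| - |A| = 5 - 4 = 1

1


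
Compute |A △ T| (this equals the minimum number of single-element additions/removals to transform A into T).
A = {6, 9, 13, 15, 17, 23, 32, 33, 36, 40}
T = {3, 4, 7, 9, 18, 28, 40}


Set A = {6, 9, 13, 15, 17, 23, 32, 33, 36, 40}
Set T = {3, 4, 7, 9, 18, 28, 40}
Elements to remove from A (in A, not in T): {6, 13, 15, 17, 23, 32, 33, 36} → 8 removals
Elements to add to A (in T, not in A): {3, 4, 7, 18, 28} → 5 additions
Total edits = 8 + 5 = 13

13
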